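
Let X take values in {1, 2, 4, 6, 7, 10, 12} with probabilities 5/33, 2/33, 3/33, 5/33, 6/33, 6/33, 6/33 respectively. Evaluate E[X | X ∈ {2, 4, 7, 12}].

130/17

P(X ∈ {2, 4, 7, 12}) = 17/33.
Σ over the event: 2·2/33 + 4·1/11 + 7·2/11 + 12·2/11 = 130/33.
E[X | X ∈ {2, 4, 7, 12}] = (130/33) / (17/33) = 130/17.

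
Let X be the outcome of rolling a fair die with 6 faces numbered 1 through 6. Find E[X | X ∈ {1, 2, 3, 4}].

P(X ∈ {1, 2, 3, 4}) = 2/3.
Σ over the event: 1·1/6 + 2·1/6 + 3·1/6 + 4·1/6 = 5/3.
E[X | X ∈ {1, 2, 3, 4}] = (5/3) / (2/3) = 5/2.

5/2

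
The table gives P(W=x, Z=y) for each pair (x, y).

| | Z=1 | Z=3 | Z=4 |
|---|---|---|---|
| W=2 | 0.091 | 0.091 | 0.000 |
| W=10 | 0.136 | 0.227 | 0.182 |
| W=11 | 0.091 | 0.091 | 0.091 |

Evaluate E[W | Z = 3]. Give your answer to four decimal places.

P(Z = 3) = 0.409.
Σ W·P over the event = 2·(0.091) + 10·(0.227) + 11·(0.091) = 3.453.
E[W | Z = 3] = (3.453) / (0.409) = 8.4425.

8.4425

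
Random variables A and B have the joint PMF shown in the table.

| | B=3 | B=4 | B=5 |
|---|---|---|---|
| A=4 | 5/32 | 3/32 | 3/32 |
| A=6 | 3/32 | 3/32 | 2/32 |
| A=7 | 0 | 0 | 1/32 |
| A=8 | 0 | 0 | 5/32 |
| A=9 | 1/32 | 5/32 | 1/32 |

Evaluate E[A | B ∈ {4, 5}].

P(B ∈ {4, 5}) = 23/32.
Summing A·P(A=x,B=y) over the conditioning event gives 155/32.
E[A | B ∈ {4, 5}] = (155/32) / (23/32) = 155/23.

155/23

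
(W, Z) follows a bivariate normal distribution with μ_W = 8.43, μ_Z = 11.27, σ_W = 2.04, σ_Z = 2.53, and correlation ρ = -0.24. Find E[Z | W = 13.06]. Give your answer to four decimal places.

9.8919

The regression of Z on W has slope ρ·σ_Z/σ_W and passes through (μ_W, μ_Z).
E[Z | W=13.06] = 11.27 + (-0.24)·(2.53/2.04)·(13.06 − (8.43)) = 11.27 + (-0.29765)·(4.63) = 9.8919.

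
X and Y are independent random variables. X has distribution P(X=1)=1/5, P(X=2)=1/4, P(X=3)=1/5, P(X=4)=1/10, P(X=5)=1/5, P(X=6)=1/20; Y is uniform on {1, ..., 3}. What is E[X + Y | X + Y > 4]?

213/34

P(X + Y > 4) = 17/30.
Summing (X+Y)·P(x,y) over outcomes with X + Y > 4 gives 71/20.
E[X + Y | X + Y > 4] = (71/20) / (17/30) = 213/34.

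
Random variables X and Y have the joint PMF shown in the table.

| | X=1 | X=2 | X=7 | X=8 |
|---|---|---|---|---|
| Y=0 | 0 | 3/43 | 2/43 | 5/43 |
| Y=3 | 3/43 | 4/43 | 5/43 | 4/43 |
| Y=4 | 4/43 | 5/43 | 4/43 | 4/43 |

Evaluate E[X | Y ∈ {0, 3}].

69/13

P(Y ∈ {0, 3}) = 26/43.
Σ X·P over the event = 1·(3/43) + 2·(3/43) + 2·(4/43) + 7·(2/43) + 7·(5/43) + 8·(5/43) + 8·(4/43) = 138/43.
E[X | Y ∈ {0, 3}] = (138/43) / (26/43) = 69/13.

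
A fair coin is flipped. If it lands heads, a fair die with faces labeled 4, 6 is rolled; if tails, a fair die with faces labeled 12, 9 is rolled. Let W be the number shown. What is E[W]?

31/4

E[W | heads] = (4+6)/2 = 5.
E[W | tails] = (12+9)/2 = 21/2.
By the law of total expectation,
E[W] = (1/2)·(5) + (1/2)·(21/2) = 31/4.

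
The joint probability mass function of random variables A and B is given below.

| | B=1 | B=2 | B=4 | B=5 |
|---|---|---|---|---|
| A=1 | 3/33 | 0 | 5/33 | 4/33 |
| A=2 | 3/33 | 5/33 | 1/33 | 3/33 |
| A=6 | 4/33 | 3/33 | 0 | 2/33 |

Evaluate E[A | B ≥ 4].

P(B ≥ 4) = 5/11.
Summing A·P(A=x,B=y) over the conditioning event gives 29/33.
E[A | B ≥ 4] = (29/33) / (5/11) = 29/15.

29/15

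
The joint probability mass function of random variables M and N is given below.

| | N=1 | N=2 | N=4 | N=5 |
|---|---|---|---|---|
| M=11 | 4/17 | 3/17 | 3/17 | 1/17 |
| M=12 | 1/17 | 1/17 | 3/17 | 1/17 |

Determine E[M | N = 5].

23/2

P(N = 5) = 2/17.
Summing M·P(M=x,N=y) over the conditioning event gives 23/17.
E[M | N = 5] = (23/17) / (2/17) = 23/2.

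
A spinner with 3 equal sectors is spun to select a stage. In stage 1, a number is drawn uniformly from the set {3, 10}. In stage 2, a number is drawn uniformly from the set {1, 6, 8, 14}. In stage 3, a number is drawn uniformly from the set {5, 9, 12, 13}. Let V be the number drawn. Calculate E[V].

E[V | stage 1] = (3+10)/2 = 13/2.
E[V | stage 2] = (1+6+8+14)/4 = 29/4.
E[V | stage 3] = (5+9+12+13)/4 = 39/4.
E[V] = (1/3)·(13/2) + (1/3)·(29/4) + (1/3)·(39/4) = 47/6.

47/6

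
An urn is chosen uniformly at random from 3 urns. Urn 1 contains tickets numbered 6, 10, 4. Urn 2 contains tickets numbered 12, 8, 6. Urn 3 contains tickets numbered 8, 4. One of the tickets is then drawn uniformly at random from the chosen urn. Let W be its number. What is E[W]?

64/9

E[W | urn 1] = (6+10+4)/3 = 20/3.
E[W | urn 2] = (12+8+6)/3 = 26/3.
E[W | urn 3] = (8+4)/2 = 6.
E[W] = (1/3)·(20/3) + (1/3)·(26/3) + (1/3)·(6) = 64/9.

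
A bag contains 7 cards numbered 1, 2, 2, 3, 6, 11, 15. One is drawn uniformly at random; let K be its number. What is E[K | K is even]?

P(K is even) = 3/7.
Σ over the event: 2·2/7 + 6·1/7 = 10/7.
E[K | K is even] = (10/7) / (3/7) = 10/3.

10/3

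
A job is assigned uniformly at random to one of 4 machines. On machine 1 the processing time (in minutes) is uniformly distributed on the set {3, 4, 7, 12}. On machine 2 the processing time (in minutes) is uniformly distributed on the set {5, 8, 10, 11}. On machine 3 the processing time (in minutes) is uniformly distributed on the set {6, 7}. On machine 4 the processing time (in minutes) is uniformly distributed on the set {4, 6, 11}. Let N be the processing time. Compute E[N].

E[N | machine 1] = (3+4+7+12)/4 = 13/2.
E[N | machine 2] = (5+8+10+11)/4 = 17/2.
E[N | machine 3] = (6+7)/2 = 13/2.
E[N | machine 4] = (4+6+11)/3 = 7.
By the law of total expectation,
E[N] = (1/4)·(13/2) + (1/4)·(17/2) + (1/4)·(13/2) + (1/4)·(7) = 57/8.

57/8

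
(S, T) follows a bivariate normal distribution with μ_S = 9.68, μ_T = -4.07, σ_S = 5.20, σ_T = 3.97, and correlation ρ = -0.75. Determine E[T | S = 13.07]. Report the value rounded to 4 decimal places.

The regression of T on S has slope ρ·σ_T/σ_S and passes through (μ_S, μ_T).
E[T | S=13.07] = -4.07 + (-0.75)·(3.97/5.20)·(13.07 − (9.68)) = -4.07 + (-0.5726)·(3.39) = -6.0111.

-6.0111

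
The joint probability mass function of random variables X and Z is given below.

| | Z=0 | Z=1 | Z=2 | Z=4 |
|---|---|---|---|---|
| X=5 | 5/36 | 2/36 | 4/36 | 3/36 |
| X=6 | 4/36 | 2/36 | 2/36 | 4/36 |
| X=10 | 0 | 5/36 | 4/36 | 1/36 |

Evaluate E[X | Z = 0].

P(Z = 0) = 1/4.
Σ X·P over the event = 5·(5/36) + 6·(4/36) = 49/36.
E[X | Z = 0] = (49/36) / (1/4) = 49/9.

49/9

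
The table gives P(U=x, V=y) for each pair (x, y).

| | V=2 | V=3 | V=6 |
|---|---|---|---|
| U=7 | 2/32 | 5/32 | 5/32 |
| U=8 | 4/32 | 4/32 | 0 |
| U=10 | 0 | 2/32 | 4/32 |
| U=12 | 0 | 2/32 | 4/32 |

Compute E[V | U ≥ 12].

P(U ≥ 12) = 3/16.
Σ V·P over the event = 3·(2/32) + 6·(4/32) = 15/16.
E[V | U ≥ 12] = (15/16) / (3/16) = 5.

5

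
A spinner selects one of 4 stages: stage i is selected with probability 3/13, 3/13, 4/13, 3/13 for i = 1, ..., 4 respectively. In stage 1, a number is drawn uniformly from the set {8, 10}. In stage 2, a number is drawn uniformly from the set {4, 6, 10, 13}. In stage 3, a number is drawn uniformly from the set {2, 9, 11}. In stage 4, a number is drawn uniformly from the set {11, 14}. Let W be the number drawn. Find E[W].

E[W | stage 1] = (8+10)/2 = 9.
E[W | stage 2] = (4+6+10+13)/4 = 33/4.
E[W | stage 3] = (2+9+11)/3 = 22/3.
E[W | stage 4] = (11+14)/2 = 25/2.
E[W] = (3/13)·(9) + (3/13)·(33/4) + (4/13)·(22/3) + (3/13)·(25/2) = 1423/156.

1423/156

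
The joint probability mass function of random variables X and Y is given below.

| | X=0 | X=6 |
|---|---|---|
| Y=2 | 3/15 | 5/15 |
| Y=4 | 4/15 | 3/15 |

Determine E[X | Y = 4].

P(Y = 4) = 7/15.
Σ X·P over the event = 0·(4/15) + 6·(3/15) = 6/5.
E[X | Y = 4] = (6/5) / (7/15) = 18/7.

18/7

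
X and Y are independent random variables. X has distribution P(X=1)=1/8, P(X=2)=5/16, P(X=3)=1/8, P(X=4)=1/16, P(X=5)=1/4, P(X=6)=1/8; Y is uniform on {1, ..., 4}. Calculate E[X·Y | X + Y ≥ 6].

P(X + Y ≥ 6) = 9/16.
Summing XY·P(x,y) over outcomes with X + Y ≥ 6 gives 219/32.
E[X·Y | X + Y ≥ 6] = (219/32) / (9/16) = 73/6.

73/6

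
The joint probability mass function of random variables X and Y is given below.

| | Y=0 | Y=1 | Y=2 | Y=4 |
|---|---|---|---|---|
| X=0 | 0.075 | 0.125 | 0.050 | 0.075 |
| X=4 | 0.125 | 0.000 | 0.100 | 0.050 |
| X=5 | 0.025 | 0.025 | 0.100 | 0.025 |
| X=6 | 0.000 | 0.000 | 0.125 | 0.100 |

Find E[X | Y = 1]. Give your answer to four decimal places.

0.8333

P(Y = 1) = 0.150.
Σ X·P over the event = 0·(0.125) + 5·(0.025) = 0.125.
E[X | Y = 1] = (0.125) / (0.150) = 0.8333.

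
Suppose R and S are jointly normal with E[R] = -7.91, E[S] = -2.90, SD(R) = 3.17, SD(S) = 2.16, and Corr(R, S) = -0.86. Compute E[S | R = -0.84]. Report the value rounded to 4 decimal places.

For a bivariate normal, E[S | R=x] = μ_S + ρ·(σ_S/σ_R)·(x − μ_R).
E[S | R=-0.84] = -2.90 + (-0.86)·(2.16/3.17)·(-0.84 − (-7.91)) = -2.90 + (-0.585994)·(7.07) = -7.0430.

-7.0430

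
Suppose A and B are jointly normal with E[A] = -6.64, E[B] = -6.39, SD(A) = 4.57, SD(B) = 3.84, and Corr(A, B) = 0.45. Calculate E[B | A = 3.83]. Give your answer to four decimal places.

E[B | A=x] = μ_B + ρ(σ_B/σ_A)(x − μ_A) for jointly normal variables.
E[B | A=3.83] = -6.39 + (0.45)·(3.84/4.57)·(3.83 − (-6.64)) = -6.39 + (0.37812)·(10.47) = -2.4311.

-2.4311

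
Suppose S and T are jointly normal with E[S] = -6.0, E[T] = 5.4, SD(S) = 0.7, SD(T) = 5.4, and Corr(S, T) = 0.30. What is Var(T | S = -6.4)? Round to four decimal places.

26.5356

For a bivariate normal, Var(T | S=x) = σ_T²(1 − ρ²).
Var(T | S=-6.4) = (5.4)²·(1 − (0.30)²) = 29.16·0.91 = 26.5356.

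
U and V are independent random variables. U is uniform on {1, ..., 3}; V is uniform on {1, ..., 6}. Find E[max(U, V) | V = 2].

7/3

Outcomes with V = 2: (1,2), (2,2), (3,2), each with probability 1/18.
E[max(U, V) | V = 2] = (2 + 2 + 3) / 3 = 7/3.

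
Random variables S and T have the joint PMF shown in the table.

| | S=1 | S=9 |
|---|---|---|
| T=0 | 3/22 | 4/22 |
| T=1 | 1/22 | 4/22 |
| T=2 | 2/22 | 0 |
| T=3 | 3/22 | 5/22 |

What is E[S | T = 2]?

1

P(T = 2) = 1/11.
Σ S·P over the event = 1·(2/22) = 1/11.
E[S | T = 2] = (1/11) / (1/11) = 1.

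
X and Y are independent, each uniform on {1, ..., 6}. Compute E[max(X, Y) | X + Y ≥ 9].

Outcomes with X + Y ≥ 9: (3,6), (4,5), (4,6), (5,4), (5,5), (5,6), (6,3), (6,4), (6,5), (6,6), each with probability 1/36.
E[max(X, Y) | X + Y ≥ 9] = (6 + 5 + 6 + 5 + 5 + 6 + 6 + 6 + 6 + 6) / 10 = 57/10.

57/10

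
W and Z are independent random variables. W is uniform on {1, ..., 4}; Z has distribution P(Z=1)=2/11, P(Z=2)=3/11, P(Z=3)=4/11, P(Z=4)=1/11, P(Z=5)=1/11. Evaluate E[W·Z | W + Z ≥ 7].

P(W + Z ≥ 7) = 9/44.
Summing WZ·P(x,y) over outcomes with W + Z ≥ 7 gives 11/4.
E[W·Z | W + Z ≥ 7] = (11/4) / (9/44) = 121/9.

121/9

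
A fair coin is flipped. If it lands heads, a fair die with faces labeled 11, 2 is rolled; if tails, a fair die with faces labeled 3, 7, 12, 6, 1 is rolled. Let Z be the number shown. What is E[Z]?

E[Z | heads] = (11+2)/2 = 13/2.
E[Z | tails] = (3+7+12+6+1)/5 = 29/5.
By the law of total expectation,
E[Z] = (1/2)·(13/2) + (1/2)·(29/5) = 123/20.

123/20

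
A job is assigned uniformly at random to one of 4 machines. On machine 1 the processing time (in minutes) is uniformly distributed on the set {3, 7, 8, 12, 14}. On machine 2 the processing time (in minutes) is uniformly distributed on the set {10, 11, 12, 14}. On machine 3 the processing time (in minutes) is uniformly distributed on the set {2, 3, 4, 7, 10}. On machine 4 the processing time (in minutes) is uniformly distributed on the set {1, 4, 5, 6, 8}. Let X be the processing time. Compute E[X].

E[X | machine 1] = (3+7+8+12+14)/5 = 44/5.
E[X | machine 2] = (10+11+12+14)/4 = 47/4.
E[X | machine 3] = (2+3+4+7+10)/5 = 26/5.
E[X | machine 4] = (1+4+5+6+8)/5 = 24/5.
By the law of total expectation,
E[X] = (1/4)·(44/5) + (1/4)·(47/4) + (1/4)·(26/5) + (1/4)·(24/5) = 611/80.

611/80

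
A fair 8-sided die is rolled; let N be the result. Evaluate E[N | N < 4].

2

Given N < 4, N is equally likely to be any of {1, 2, 3}.
E[N | N < 4] = (1 + 2 + 3) / 3 = 2.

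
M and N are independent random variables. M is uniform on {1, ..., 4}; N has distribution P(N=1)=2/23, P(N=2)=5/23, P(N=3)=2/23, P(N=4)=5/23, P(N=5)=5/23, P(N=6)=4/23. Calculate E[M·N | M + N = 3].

P(M + N = 3) = 7/92.
Summing MN·P(x,y) over outcomes with M + N = 3 gives 7/46.
E[M·N | M + N = 3] = (7/46) / (7/92) = 2.

2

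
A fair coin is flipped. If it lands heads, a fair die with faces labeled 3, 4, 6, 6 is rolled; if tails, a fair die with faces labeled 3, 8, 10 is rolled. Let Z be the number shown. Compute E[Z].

47/8

E[Z | heads] = (3+4+6+6)/4 = 19/4.
E[Z | tails] = (3+8+10)/3 = 7.
E[Z] = (1/2)·(19/4) + (1/2)·(7) = 47/8.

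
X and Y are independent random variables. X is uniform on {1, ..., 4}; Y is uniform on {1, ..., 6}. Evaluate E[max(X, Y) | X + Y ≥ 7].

P(X + Y ≥ 7) = 5/12.
Summing max(X,Y)·P(x,y) over outcomes with X + Y ≥ 7 gives 17/8.
E[max(X, Y) | X + Y ≥ 7] = (17/8) / (5/12) = 51/10.

51/10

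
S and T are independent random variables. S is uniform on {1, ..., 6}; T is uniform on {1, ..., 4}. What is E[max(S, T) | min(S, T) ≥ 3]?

Outcomes with min(S, T) ≥ 3: (3,3), (3,4), (4,3), (4,4), (5,3), (5,4), (6,3), (6,4), each with probability 1/24.
E[max(S, T) | min(S, T) ≥ 3] = (3 + 4 + 4 + 4 + 5 + 5 + 6 + 6) / 8 = 37/8.

37/8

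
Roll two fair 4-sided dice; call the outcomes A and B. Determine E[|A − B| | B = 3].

1

Outcomes with B = 3: (1,3), (2,3), (3,3), (4,3), each with probability 1/16.
E[|A − B| | B = 3] = (2 + 1 + 0 + 1) / 4 = 1.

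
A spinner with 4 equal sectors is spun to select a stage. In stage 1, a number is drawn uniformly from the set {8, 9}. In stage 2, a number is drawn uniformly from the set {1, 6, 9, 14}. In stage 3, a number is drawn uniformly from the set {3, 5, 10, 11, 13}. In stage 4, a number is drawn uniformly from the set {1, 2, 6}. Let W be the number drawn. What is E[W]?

E[W | stage 1] = (8+9)/2 = 17/2.
E[W | stage 2] = (1+6+9+14)/4 = 15/2.
E[W | stage 3] = (3+5+10+11+13)/5 = 42/5.
E[W | stage 4] = (1+2+6)/3 = 3.
By the law of total expectation,
E[W] = (1/4)·(17/2) + (1/4)·(15/2) + (1/4)·(42/5) + (1/4)·(3) = 137/20.

137/20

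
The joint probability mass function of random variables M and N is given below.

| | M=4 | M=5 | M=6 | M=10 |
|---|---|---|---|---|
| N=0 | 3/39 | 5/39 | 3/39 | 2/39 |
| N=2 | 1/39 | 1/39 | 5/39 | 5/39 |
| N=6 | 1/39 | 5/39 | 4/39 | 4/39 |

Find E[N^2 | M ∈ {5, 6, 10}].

P(M ∈ {5, 6, 10}) = 34/39.
Summing N^2·P(M=x,N=y) over the conditioning event gives 512/39.
E[N^2 | M ∈ {5, 6, 10}] = (512/39) / (34/39) = 256/17.

256/17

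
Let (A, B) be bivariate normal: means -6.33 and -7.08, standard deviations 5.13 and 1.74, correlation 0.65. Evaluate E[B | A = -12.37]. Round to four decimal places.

-8.4116

The regression of B on A has slope ρ·σ_B/σ_A and passes through (μ_A, μ_B).
E[B | A=-12.37] = -7.08 + (0.65)·(1.74/5.13)·(-12.37 − (-6.33)) = -7.08 + (0.22047)·(-6.04) = -8.4116.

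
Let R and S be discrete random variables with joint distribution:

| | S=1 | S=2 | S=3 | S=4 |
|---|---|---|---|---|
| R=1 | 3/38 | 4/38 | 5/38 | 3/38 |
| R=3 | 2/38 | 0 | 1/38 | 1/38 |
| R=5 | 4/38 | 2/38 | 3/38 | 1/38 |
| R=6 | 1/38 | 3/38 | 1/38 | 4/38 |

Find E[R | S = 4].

P(S = 4) = 9/38.
Σ R·P over the event = 1·(3/38) + 3·(1/38) + 5·(1/38) + 6·(4/38) = 35/38.
E[R | S = 4] = (35/38) / (9/38) = 35/9.

35/9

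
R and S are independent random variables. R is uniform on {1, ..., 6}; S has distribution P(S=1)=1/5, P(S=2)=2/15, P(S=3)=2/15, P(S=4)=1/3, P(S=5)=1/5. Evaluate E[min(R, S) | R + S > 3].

106/41

P(R + S > 3) = 41/45.
Summing min(R,S)·P(x,y) over outcomes with R + S > 3 gives 106/45.
E[min(R, S) | R + S > 3] = (106/45) / (41/45) = 106/41.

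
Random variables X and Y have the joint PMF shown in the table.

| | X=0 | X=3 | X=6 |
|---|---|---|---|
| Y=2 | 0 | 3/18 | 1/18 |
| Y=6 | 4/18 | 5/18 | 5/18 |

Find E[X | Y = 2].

P(Y = 2) = 2/9.
Σ X·P over the event = 3·(3/18) + 6·(1/18) = 5/6.
E[X | Y = 2] = (5/6) / (2/9) = 15/4.

15/4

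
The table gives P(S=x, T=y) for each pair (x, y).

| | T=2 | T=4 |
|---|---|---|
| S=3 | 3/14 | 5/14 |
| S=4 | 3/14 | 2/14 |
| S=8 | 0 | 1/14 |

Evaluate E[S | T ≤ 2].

7/2

P(T ≤ 2) = 3/7.
Σ S·P over the event = 3·(3/14) + 4·(3/14) = 3/2.
E[S | T ≤ 2] = (3/2) / (3/7) = 7/2.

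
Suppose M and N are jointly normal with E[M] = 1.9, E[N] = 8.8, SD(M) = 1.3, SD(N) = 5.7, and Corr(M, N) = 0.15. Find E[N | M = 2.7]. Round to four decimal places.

9.3262

E[N | M=x] = μ_N + ρ(σ_N/σ_M)(x − μ_M) for jointly normal variables.
E[N | M=2.7] = 8.8 + (0.15)·(5.7/1.3)·(2.7 − (1.9)) = 8.8 + (0.65769)·(0.8) = 9.3262.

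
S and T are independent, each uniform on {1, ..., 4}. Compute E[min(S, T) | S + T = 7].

P(S + T = 7) = 1/8.
Summing min(S,T)·P(x,y) over outcomes with S + T = 7 gives 3/8.
E[min(S, T) | S + T = 7] = (3/8) / (1/8) = 3.

3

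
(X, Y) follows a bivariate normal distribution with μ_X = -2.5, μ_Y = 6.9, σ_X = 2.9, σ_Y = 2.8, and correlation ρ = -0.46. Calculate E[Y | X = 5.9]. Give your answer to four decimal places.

E[Y | X=x] = μ_Y + ρ(σ_Y/σ_X)(x − μ_X) for jointly normal variables.
E[Y | X=5.9] = 6.9 + (-0.46)·(2.8/2.9)·(5.9 − (-2.5)) = 6.9 + (-0.44414)·(8.4) = 3.1692.

3.1692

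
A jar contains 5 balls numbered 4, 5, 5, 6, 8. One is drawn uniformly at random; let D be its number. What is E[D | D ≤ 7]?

5

P(D ≤ 7) = 4/5.
Σ over the event: 4·1/5 + 5·2/5 + 6·1/5 = 4.
E[D | D ≤ 7] = (4) / (4/5) = 5.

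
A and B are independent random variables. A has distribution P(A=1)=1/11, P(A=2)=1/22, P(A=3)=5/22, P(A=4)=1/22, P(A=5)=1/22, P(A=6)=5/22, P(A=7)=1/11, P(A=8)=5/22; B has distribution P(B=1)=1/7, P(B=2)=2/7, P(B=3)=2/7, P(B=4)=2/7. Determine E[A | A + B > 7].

586/85

P(A + B > 7) = 85/154.
Summing A·P(x,y) over outcomes with A + B > 7 gives 293/77.
E[A | A + B > 7] = (293/77) / (85/154) = 586/85.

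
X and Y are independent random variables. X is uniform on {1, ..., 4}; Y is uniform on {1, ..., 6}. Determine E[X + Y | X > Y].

5

P(X > Y) = 1/4.
Summing (X+Y)·P(x,y) over outcomes with X > Y gives 5/4.
E[X + Y | X > Y] = (5/4) / (1/4) = 5.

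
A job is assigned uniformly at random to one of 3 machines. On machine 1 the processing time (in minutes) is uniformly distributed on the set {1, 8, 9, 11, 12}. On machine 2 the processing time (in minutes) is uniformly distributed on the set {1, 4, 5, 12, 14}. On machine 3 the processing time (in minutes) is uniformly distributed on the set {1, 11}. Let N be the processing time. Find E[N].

107/15

E[N | machine 1] = (1+8+9+11+12)/5 = 41/5.
E[N | machine 2] = (1+4+5+12+14)/5 = 36/5.
E[N | machine 3] = (1+11)/2 = 6.
E[N] = (1/3)·(41/5) + (1/3)·(36/5) + (1/3)·(6) = 107/15.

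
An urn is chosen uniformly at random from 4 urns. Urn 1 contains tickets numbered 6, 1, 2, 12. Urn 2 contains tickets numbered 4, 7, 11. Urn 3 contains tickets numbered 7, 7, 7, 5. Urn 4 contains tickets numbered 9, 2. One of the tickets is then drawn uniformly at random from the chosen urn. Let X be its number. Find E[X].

295/48

E[X | urn 1] = (6+1+2+12)/4 = 21/4.
E[X | urn 2] = (4+7+11)/3 = 22/3.
E[X | urn 3] = (7+7+7+5)/4 = 13/2.
E[X | urn 4] = (9+2)/2 = 11/2.
By the law of total expectation,
E[X] = (1/4)·(21/4) + (1/4)·(22/3) + (1/4)·(13/2) + (1/4)·(11/2) = 295/48.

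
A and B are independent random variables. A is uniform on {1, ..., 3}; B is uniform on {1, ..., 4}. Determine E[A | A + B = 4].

Outcomes with A + B = 4: (1,3), (2,2), (3,1), each with probability 1/12.
E[A | A + B = 4] = (1 + 2 + 3) / 3 = 2.

2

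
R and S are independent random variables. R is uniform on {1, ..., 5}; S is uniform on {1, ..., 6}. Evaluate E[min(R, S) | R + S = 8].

3

Outcomes with R + S = 8: (2,6), (3,5), (4,4), (5,3), each with probability 1/30.
E[min(R, S) | R + S = 8] = (2 + 3 + 4 + 3) / 4 = 3.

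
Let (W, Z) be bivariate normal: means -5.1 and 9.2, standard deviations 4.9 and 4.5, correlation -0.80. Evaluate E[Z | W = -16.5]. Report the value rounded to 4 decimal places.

For a bivariate normal, E[Z | W=x] = μ_Z + ρ·(σ_Z/σ_W)·(x − μ_W).
E[Z | W=-16.5] = 9.2 + (-0.80)·(4.5/4.9)·(-16.5 − (-5.1)) = 9.2 + (-0.73469)·(-11.4) = 17.5755.

17.5755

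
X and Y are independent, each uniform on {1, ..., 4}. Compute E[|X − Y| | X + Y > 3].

18/13

P(X + Y > 3) = 13/16.
Summing |X−Y|·P(x,y) over outcomes with X + Y > 3 gives 9/8.
E[|X − Y| | X + Y > 3] = (9/8) / (13/16) = 18/13.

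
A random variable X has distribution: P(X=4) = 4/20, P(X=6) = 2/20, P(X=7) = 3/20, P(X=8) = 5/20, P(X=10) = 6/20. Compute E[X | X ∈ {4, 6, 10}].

22/3

P(X ∈ {4, 6, 10}) = 3/5.
Σ over the event: 4·1/5 + 6·1/10 + 10·3/10 = 22/5.
E[X | X ∈ {4, 6, 10}] = (22/5) / (3/5) = 22/3.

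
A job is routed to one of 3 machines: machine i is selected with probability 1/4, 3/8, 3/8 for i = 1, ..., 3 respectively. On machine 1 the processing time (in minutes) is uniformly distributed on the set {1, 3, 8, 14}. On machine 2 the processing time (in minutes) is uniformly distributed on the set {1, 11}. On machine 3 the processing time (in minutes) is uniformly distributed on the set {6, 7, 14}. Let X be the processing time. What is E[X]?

29/4

E[X | machine 1] = (1+3+8+14)/4 = 13/2.
E[X | machine 2] = (1+11)/2 = 6.
E[X | machine 3] = (6+7+14)/3 = 9.
By the law of total expectation,
E[X] = (1/4)·(13/2) + (3/8)·(6) + (3/8)·(9) = 29/4.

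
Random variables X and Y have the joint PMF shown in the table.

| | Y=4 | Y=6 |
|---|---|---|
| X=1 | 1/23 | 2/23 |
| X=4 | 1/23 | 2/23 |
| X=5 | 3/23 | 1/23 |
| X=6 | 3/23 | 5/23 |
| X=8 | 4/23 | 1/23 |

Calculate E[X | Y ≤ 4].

35/6

P(Y ≤ 4) = 12/23.
Σ X·P over the event = 1·(1/23) + 4·(1/23) + 5·(3/23) + 6·(3/23) + 8·(4/23) = 70/23.
E[X | Y ≤ 4] = (70/23) / (12/23) = 35/6.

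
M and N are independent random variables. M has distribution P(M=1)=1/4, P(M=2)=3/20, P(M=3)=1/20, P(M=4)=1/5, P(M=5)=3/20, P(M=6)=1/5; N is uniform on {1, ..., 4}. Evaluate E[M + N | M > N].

P(M > N) = 9/16.
Summing (M+N)·P(x,y) over outcomes with M > N gives 79/20.
E[M + N | M > N] = (79/20) / (9/16) = 316/45.

316/45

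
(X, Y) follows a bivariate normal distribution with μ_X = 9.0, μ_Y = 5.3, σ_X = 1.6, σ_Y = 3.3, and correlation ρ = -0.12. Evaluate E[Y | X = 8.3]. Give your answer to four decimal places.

For a bivariate normal, E[Y | X=x] = μ_Y + ρ·(σ_Y/σ_X)·(x − μ_X).
E[Y | X=8.3] = 5.3 + (-0.12)·(3.3/1.6)·(8.3 − (9.0)) = 5.3 + (-0.2475)·(-0.7) = 5.4733.

5.4733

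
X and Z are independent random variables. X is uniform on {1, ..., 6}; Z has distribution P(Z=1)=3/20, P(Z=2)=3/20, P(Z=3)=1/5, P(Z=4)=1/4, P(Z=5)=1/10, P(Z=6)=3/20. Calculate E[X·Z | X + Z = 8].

242/17

P(X + Z = 8) = 17/120.
Summing XZ·P(x,y) over outcomes with X + Z = 8 gives 121/60.
E[X·Z | X + Z = 8] = (121/60) / (17/120) = 242/17.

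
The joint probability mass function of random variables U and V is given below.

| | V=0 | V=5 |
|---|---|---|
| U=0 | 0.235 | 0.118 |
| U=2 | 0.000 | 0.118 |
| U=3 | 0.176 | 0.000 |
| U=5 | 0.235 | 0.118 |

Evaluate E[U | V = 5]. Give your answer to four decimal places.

2.3333

P(V = 5) = 0.354.
Σ U·P over the event = 0·(0.118) + 2·(0.118) + 5·(0.118) = 0.826.
E[U | V = 5] = (0.826) / (0.354) = 2.3333.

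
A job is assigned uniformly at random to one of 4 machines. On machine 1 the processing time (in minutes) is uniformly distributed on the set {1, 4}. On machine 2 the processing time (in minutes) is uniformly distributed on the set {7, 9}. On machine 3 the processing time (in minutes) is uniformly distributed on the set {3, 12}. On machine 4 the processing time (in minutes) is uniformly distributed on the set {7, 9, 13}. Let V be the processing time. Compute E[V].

E[V | machine 1] = (1+4)/2 = 5/2.
E[V | machine 2] = (7+9)/2 = 8.
E[V | machine 3] = (3+12)/2 = 15/2.
E[V | machine 4] = (7+9+13)/3 = 29/3.
E[V] = (1/4)·(5/2) + (1/4)·(8) + (1/4)·(15/2) + (1/4)·(29/3) = 83/12.

83/12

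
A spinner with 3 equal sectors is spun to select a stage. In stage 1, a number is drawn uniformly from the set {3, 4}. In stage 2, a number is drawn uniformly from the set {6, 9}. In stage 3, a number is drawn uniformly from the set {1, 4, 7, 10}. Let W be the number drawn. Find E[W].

11/2

E[W | stage 1] = (3+4)/2 = 7/2.
E[W | stage 2] = (6+9)/2 = 15/2.
E[W | stage 3] = (1+4+7+10)/4 = 11/2.
By the law of total expectation,
E[W] = (1/3)·(7/2) + (1/3)·(15/2) + (1/3)·(11/2) = 11/2.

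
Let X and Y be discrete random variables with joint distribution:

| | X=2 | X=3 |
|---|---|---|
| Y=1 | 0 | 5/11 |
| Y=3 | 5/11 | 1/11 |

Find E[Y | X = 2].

P(X = 2) = 5/11.
Σ Y·P over the event = 3·(5/11) = 15/11.
E[Y | X = 2] = (15/11) / (5/11) = 3.

3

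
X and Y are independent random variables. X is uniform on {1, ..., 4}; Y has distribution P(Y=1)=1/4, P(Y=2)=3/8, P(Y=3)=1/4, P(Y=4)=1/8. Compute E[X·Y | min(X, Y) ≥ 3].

35/3

P(min(X, Y) ≥ 3) = 3/16.
Summing XY·P(x,y) over outcomes with min(X, Y) ≥ 3 gives 35/16.
E[X·Y | min(X, Y) ≥ 3] = (35/16) / (3/16) = 35/3.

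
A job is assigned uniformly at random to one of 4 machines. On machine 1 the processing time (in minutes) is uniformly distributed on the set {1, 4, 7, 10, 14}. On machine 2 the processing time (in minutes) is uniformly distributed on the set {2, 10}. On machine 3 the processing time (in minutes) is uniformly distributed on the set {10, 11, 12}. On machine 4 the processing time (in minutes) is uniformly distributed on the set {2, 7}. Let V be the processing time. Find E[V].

287/40

E[V | machine 1] = (1+4+7+10+14)/5 = 36/5.
E[V | machine 2] = (2+10)/2 = 6.
E[V | machine 3] = (10+11+12)/3 = 11.
E[V | machine 4] = (2+7)/2 = 9/2.
E[V] = (1/4)·(36/5) + (1/4)·(6) + (1/4)·(11) + (1/4)·(9/2) = 287/40.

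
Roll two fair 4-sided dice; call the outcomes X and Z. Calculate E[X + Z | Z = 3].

Outcomes with Z = 3: (1,3), (2,3), (3,3), (4,3), each with probability 1/16.
E[X + Z | Z = 3] = (4 + 5 + 6 + 7) / 4 = 11/2.

11/2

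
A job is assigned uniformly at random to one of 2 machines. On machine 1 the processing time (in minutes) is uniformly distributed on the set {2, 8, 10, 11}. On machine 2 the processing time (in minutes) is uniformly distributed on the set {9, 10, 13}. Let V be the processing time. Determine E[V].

221/24

E[V | machine 1] = (2+8+10+11)/4 = 31/4.
E[V | machine 2] = (9+10+13)/3 = 32/3.
By the law of total expectation,
E[V] = (1/2)·(31/4) + (1/2)·(32/3) = 221/24.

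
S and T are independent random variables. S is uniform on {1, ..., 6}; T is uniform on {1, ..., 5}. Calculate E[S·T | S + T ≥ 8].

Outcomes with S + T ≥ 8: (3,5), (4,4), (4,5), (5,3), (5,4), (5,5), (6,2), (6,3), (6,4), (6,5), each with probability 1/30.
E[S·T | S + T ≥ 8] = (15 + 16 + 20 + 15 + 20 + 25 + 12 + 18 + 24 + 30) / 10 = 39/2.

39/2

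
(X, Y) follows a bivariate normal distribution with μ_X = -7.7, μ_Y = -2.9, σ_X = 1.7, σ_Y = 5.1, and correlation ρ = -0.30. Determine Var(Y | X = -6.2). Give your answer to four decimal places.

The conditional variance in a bivariate normal is σ_Y²(1 − ρ²), independent of x.
Var(Y | X=-6.2) = (5.1)²·(1 − (-0.30)²) = 26.01·0.91 = 23.6691.

23.6691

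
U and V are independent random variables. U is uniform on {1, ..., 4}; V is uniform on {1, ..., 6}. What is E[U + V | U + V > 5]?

52/7

P(U + V > 5) = 7/12.
Summing (U+V)·P(x,y) over outcomes with U + V > 5 gives 13/3.
E[U + V | U + V > 5] = (13/3) / (7/12) = 52/7.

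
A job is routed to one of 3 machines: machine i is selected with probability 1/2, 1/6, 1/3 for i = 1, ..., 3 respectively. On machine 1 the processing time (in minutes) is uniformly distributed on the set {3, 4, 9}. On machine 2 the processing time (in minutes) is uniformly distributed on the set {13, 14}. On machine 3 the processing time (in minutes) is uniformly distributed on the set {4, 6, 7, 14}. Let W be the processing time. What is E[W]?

15/2

E[W | machine 1] = (3+4+9)/3 = 16/3.
E[W | machine 2] = (13+14)/2 = 27/2.
E[W | machine 3] = (4+6+7+14)/4 = 31/4.
E[W] = (1/2)·(16/3) + (1/6)·(27/2) + (1/3)·(31/4) = 15/2.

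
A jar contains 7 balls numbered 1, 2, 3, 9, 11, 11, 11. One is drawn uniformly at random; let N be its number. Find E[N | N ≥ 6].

P(N ≥ 6) = 4/7.
Σ over the event: 9·1/7 + 11·3/7 = 6.
E[N | N ≥ 6] = (6) / (4/7) = 21/2.

21/2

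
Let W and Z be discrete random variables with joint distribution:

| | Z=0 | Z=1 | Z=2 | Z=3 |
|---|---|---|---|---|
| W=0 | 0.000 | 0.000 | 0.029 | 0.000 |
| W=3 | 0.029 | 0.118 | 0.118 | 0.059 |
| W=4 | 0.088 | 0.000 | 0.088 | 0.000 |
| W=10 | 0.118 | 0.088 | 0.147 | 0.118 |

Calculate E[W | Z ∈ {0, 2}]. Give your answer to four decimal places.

P(Z ∈ {0, 2}) = 0.617.
Summing W·P(W=x,Z=y) over the conditioning event gives 3.795.
E[W | Z ∈ {0, 2}] = (3.795) / (0.617) = 6.1507.

6.1507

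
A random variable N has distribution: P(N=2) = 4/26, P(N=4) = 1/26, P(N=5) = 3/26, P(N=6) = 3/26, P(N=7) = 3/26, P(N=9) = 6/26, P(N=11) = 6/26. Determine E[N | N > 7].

P(N > 7) = 6/13.
Σ over the event: 9·3/13 + 11·3/13 = 60/13.
E[N | N > 7] = (60/13) / (6/13) = 10.

10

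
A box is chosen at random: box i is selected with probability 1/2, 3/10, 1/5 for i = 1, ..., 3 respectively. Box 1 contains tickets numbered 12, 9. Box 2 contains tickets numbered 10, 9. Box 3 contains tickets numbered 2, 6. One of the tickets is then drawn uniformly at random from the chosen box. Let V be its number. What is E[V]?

E[V | box 1] = (12+9)/2 = 21/2.
E[V | box 2] = (10+9)/2 = 19/2.
E[V | box 3] = (2+6)/2 = 4.
E[V] = (1/2)·(21/2) + (3/10)·(19/2) + (1/5)·(4) = 89/10.

89/10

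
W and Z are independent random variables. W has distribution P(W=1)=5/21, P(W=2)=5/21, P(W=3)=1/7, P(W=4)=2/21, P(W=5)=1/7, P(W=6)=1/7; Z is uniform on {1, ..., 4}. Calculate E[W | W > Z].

P(W > Z) = 41/84.
Summing W·P(x,y) over outcomes with W > Z gives 46/21.
E[W | W > Z] = (46/21) / (41/84) = 184/41.

184/41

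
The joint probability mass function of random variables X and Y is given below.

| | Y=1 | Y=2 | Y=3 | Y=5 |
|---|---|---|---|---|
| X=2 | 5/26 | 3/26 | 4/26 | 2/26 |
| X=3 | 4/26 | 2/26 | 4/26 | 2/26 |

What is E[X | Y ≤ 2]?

P(Y ≤ 2) = 7/13.
Σ X·P over the event = 2·(5/26) + 2·(3/26) + 3·(4/26) + 3·(2/26) = 17/13.
E[X | Y ≤ 2] = (17/13) / (7/13) = 17/7.

17/7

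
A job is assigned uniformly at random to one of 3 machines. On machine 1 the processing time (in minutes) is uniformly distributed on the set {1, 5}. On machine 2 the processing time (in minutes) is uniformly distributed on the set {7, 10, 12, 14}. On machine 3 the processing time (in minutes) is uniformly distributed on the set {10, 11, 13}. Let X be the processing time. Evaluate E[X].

E[X | machine 1] = (1+5)/2 = 3.
E[X | machine 2] = (7+10+12+14)/4 = 43/4.
E[X | machine 3] = (10+11+13)/3 = 34/3.
E[X] = (1/3)·(3) + (1/3)·(43/4) + (1/3)·(34/3) = 301/36.

301/36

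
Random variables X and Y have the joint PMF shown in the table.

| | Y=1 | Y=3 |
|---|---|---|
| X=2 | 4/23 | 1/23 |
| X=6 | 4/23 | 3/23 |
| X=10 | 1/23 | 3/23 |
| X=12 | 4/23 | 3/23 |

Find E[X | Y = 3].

43/5

P(Y = 3) = 10/23.
Summing X·P(X=x,Y=y) over the conditioning event gives 86/23.
E[X | Y = 3] = (86/23) / (10/23) = 43/5.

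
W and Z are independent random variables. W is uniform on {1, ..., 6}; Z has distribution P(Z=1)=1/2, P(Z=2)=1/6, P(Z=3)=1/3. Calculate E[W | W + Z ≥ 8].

P(W + Z ≥ 8) = 5/36.
Summing W·P(x,y) over outcomes with W + Z ≥ 8 gives 7/9.
E[W | W + Z ≥ 8] = (7/9) / (5/36) = 28/5.

28/5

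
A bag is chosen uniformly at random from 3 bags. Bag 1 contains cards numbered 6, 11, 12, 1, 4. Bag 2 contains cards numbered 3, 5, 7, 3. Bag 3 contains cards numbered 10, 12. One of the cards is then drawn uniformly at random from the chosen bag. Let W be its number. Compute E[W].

223/30

E[W | bag 1] = (6+11+12+1+4)/5 = 34/5.
E[W | bag 2] = (3+5+7+3)/4 = 9/2.
E[W | bag 3] = (10+12)/2 = 11.
By the law of total expectation,
E[W] = (1/3)·(34/5) + (1/3)·(9/2) + (1/3)·(11) = 223/30.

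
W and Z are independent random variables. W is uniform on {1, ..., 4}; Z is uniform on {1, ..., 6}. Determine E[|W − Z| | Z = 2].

P(Z = 2) = 1/6.
Summing |W−Z|·P(x,y) over outcomes with Z = 2 gives 1/6.
E[|W − Z| | Z = 2] = (1/6) / (1/6) = 1.

1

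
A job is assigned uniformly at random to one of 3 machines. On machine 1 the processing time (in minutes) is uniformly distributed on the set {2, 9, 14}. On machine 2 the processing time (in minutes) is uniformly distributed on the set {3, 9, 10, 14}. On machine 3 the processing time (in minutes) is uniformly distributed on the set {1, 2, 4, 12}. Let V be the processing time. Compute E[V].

265/36

E[V | machine 1] = (2+9+14)/3 = 25/3.
E[V | machine 2] = (3+9+10+14)/4 = 9.
E[V | machine 3] = (1+2+4+12)/4 = 19/4.
E[V] = (1/3)·(25/3) + (1/3)·(9) + (1/3)·(19/4) = 265/36.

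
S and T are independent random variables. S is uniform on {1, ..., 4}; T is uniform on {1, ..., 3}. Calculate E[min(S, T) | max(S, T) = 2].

P(max(S, T) = 2) = 1/4.
Summing min(S,T)·P(x,y) over outcomes with max(S, T) = 2 gives 1/3.
E[min(S, T) | max(S, T) = 2] = (1/3) / (1/4) = 4/3.

4/3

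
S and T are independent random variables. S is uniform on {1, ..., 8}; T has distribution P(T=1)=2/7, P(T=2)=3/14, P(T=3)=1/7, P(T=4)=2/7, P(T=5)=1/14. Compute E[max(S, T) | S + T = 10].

P(S + T = 10) = 5/56.
Summing max(S,T)·P(x,y) over outcomes with S + T = 10 gives 67/112.
E[max(S, T) | S + T = 10] = (67/112) / (5/56) = 67/10.

67/10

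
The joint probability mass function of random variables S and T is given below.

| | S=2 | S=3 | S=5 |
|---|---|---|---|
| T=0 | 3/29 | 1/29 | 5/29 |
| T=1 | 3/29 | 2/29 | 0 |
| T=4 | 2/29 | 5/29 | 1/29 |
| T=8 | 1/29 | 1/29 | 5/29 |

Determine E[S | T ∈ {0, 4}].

58/17

P(T ∈ {0, 4}) = 17/29.
Σ S·P over the event = 2·(3/29) + 2·(2/29) + 3·(1/29) + 3·(5/29) + 5·(5/29) + 5·(1/29) = 2.
E[S | T ∈ {0, 4}] = (2) / (17/29) = 58/17.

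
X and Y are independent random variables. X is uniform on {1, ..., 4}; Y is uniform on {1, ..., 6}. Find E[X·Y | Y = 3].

P(Y = 3) = 1/6.
Summing XY·P(x,y) over outcomes with Y = 3 gives 5/4.
E[X·Y | Y = 3] = (5/4) / (1/6) = 15/2.

15/2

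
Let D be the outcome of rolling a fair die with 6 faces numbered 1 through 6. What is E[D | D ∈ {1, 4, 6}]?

P(D ∈ {1, 4, 6}) = 1/2.
Σ over the event: 1·1/6 + 4·1/6 + 6·1/6 = 11/6.
E[D | D ∈ {1, 4, 6}] = (11/6) / (1/2) = 11/3.

11/3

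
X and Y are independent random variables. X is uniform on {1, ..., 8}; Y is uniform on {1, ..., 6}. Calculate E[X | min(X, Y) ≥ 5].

13/2

Outcomes with min(X, Y) ≥ 5: (5,5), (5,6), (6,5), (6,6), (7,5), (7,6), (8,5), (8,6), each with probability 1/48.
E[X | min(X, Y) ≥ 5] = (5 + 5 + 6 + 6 + 7 + 7 + 8 + 8) / 8 = 13/2.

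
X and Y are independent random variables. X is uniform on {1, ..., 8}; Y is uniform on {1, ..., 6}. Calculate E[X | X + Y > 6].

181/33

P(X + Y > 6) = 11/16.
Summing X·P(x,y) over outcomes with X + Y > 6 gives 181/48.
E[X | X + Y > 6] = (181/48) / (11/16) = 181/33.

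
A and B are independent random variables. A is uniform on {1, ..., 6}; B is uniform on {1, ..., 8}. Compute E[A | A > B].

P(A > B) = 5/16.
Summing A·P(x,y) over outcomes with A > B gives 35/24.
E[A | A > B] = (35/24) / (5/16) = 14/3.

14/3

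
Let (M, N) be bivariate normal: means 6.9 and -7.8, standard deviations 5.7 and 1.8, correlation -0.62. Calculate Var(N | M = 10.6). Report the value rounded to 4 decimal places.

The conditional variance in a bivariate normal is σ_N²(1 − ρ²), independent of x.
Var(N | M=10.6) = (1.8)²·(1 − (-0.62)²) = 3.24·0.6156 = 1.9945.

1.9945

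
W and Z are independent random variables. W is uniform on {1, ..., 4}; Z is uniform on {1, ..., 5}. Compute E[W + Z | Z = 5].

Outcomes with Z = 5: (1,5), (2,5), (3,5), (4,5), each with probability 1/20.
E[W + Z | Z = 5] = (6 + 7 + 8 + 9) / 4 = 15/2.

15/2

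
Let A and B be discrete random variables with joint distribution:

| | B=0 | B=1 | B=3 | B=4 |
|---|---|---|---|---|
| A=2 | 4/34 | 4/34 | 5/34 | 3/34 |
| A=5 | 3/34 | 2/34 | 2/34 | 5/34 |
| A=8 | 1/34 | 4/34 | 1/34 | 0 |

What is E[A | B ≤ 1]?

P(B ≤ 1) = 9/17.
Σ A·P over the event = 2·(4/34) + 2·(4/34) + 5·(3/34) + 5·(2/34) + 8·(1/34) + 8·(4/34) = 81/34.
E[A | B ≤ 1] = (81/34) / (9/17) = 9/2.

9/2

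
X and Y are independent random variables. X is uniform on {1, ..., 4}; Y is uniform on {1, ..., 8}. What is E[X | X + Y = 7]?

P(X + Y = 7) = 1/8.
Summing X·P(x,y) over outcomes with X + Y = 7 gives 5/16.
E[X | X + Y = 7] = (5/16) / (1/8) = 5/2.

5/2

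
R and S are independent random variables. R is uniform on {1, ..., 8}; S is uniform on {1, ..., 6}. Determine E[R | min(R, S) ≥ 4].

P(min(R, S) ≥ 4) = 5/16.
Summing R·P(x,y) over outcomes with min(R, S) ≥ 4 gives 15/8.
E[R | min(R, S) ≥ 4] = (15/8) / (5/16) = 6.

6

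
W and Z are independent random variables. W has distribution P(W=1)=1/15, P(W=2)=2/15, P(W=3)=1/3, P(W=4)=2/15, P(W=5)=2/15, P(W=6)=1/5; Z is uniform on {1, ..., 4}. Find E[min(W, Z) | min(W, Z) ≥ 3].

79/24

P(min(W, Z) ≥ 3) = 2/5.
Summing min(W,Z)·P(x,y) over outcomes with min(W, Z) ≥ 3 gives 79/60.
E[min(W, Z) | min(W, Z) ≥ 3] = (79/60) / (2/5) = 79/24.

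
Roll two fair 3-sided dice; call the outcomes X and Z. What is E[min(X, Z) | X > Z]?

4/3

P(X > Z) = 1/3.
Summing min(X,Z)·P(x,y) over outcomes with X > Z gives 4/9.
E[min(X, Z) | X > Z] = (4/9) / (1/3) = 4/3.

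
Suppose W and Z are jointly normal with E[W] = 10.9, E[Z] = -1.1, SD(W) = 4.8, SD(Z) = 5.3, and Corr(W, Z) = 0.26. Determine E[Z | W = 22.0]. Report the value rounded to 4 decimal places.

2.0866

E[Z | W=x] = μ_Z + ρ(σ_Z/σ_W)(x − μ_W) for jointly normal variables.
E[Z | W=22.0] = -1.1 + (0.26)·(5.3/4.8)·(22.0 − (10.9)) = -1.1 + (0.28708)·(11.1) = 2.0866.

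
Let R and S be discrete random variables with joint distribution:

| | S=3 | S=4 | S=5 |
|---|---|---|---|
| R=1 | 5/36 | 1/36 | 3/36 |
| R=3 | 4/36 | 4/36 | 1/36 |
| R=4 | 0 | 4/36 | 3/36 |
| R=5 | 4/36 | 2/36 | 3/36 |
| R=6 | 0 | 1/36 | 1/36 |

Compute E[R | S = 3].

P(S = 3) = 13/36.
Σ R·P over the event = 1·(5/36) + 3·(4/36) + 5·(4/36) = 37/36.
E[R | S = 3] = (37/36) / (13/36) = 37/13.

37/13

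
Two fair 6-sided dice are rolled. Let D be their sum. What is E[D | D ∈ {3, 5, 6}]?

P(D ∈ {3, 5, 6}) = 11/36.
Σ over the event: 3·1/18 + 5·1/9 + 6·5/36 = 14/9.
E[D | D ∈ {3, 5, 6}] = (14/9) / (11/36) = 56/11.

56/11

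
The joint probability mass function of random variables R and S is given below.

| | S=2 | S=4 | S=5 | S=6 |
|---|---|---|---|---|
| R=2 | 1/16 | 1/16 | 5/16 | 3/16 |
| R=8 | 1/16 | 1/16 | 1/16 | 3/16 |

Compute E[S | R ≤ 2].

P(R ≤ 2) = 5/8.
Σ S·P over the event = 2·(1/16) + 4·(1/16) + 5·(5/16) + 6·(3/16) = 49/16.
E[S | R ≤ 2] = (49/16) / (5/8) = 49/10.

49/10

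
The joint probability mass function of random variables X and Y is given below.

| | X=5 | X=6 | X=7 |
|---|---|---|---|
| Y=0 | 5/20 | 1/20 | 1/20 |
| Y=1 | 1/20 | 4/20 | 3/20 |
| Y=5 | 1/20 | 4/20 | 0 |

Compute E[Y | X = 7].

P(X = 7) = 1/5.
Summing Y·P(X=x,Y=y) over the conditioning event gives 3/20.
E[Y | X = 7] = (3/20) / (1/5) = 3/4.

3/4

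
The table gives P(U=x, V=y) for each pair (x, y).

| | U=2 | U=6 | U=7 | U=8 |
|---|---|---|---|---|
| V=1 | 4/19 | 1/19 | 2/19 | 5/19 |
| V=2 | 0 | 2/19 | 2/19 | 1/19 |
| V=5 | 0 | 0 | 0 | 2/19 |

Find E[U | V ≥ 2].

P(V ≥ 2) = 7/19.
Σ U·P over the event = 6·(2/19) + 7·(2/19) + 8·(1/19) + 8·(2/19) = 50/19.
E[U | V ≥ 2] = (50/19) / (7/19) = 50/7.

50/7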